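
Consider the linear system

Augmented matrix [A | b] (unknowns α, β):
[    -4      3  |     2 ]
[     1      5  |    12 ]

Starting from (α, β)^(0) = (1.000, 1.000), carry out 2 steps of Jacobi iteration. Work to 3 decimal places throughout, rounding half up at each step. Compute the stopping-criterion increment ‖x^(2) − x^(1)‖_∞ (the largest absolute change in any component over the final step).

Iteration 1:
  α = (2 - (3)·1.000) / (-4) = 0.250
  β = (12 - (1)·1.000) / (5) = 2.200
Iteration 2:
  α = (2 - (3)·2.200) / (-4) = 1.150
  β = (12 - (1)·0.250) / (5) = 2.350
Change: (0.900, 0.150) → max |·| = 0.900

0.900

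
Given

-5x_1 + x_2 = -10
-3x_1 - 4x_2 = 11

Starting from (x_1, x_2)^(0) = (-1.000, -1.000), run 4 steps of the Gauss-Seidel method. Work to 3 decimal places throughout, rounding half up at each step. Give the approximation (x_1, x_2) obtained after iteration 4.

Iteration 1:
  x_1 = (-10 - (1)·-1.000) / (-5) = 1.800
  x_2 = (11 - (-3)·1.800) / (-4) = -4.100
Iteration 2:
  x_1 = (-10 - (1)·-4.100) / (-5) = 1.180
  x_2 = (11 - (-3)·1.180) / (-4) = -3.635
Iteration 3:
  x_1 = (-10 - (1)·-3.635) / (-5) = 1.273
  x_2 = (11 - (-3)·1.273) / (-4) = -3.705
Iteration 4:
  x_1 = (-10 - (1)·-3.705) / (-5) = 1.259
  x_2 = (11 - (-3)·1.259) / (-4) = -3.694

(1.259, -3.694)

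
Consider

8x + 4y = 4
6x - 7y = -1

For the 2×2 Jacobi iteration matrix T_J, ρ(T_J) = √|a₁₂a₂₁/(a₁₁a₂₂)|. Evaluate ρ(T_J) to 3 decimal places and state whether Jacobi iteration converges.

0.655

a₁₂a₂₁/(a₁₁a₂₂) = (4)·(6) / ((8)·(-7)) = -0.428571
ρ = √|-0.428571| = √0.428571 = 0.655
ρ < 1, so Jacobi converges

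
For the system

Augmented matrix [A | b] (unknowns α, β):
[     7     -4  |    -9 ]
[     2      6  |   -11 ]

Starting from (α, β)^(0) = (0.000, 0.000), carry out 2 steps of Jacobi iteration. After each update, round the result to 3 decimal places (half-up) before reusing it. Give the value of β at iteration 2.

Iteration 1:
  α = (-9 - (-4)·0.000) / (7) = -1.286
  β = (-11 - (2)·0.000) / (6) = -1.833
Iteration 2:
  α = (-9 - (-4)·-1.833) / (7) = -2.333
  β = (-11 - (2)·-1.286) / (6) = -1.405

-1.405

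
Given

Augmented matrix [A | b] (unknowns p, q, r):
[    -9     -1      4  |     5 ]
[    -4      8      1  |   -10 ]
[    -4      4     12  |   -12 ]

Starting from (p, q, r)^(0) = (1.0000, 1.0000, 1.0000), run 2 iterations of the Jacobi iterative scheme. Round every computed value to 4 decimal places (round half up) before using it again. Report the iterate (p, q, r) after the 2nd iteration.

Iteration 1:
  p = (5 - (-1)·1.0000 - (4)·1.0000) / (-9) = -0.2222
  q = (-10 - (-4)·1.0000 - (1)·1.0000) / (8) = -0.8750
  r = (-12 - (-4)·1.0000 - (4)·1.0000) / (12) = -1.0000
Iteration 2:
  p = (5 - (-1)·-0.8750 - (4)·-1.0000) / (-9) = -0.9028
  q = (-10 - (-4)·-0.2222 - (1)·-1.0000) / (8) = -1.2361
  r = (-12 - (-4)·-0.2222 - (4)·-0.8750) / (12) = -0.7824

(-0.9028, -1.2361, -0.7824)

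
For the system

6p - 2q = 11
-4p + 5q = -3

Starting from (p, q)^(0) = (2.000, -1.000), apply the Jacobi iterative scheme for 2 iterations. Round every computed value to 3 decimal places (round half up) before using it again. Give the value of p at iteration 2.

Iteration 1:
  p = (11 - (-2)·-1.000) / (6) = 1.500
  q = (-3 - (-4)·2.000) / (5) = 1.000
Iteration 2:
  p = (11 - (-2)·1.000) / (6) = 2.167
  q = (-3 - (-4)·1.500) / (5) = 0.600

2.167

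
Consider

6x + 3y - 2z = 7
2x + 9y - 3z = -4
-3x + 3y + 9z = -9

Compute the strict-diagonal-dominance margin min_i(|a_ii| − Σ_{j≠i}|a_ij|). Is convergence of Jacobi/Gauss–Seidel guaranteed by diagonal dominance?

1

row 1: |6| − (3+2) = 1
row 2: |9| − (2+3) = 4
row 3: |9| − (3+3) = 3
minimum over rows = 1 → strictly diagonally dominant (convergence guaranteed)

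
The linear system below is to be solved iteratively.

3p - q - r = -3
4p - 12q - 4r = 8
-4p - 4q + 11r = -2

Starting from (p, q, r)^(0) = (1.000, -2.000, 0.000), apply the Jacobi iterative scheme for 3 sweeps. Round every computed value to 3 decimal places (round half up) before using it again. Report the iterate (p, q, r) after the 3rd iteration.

(-1.650, -0.795, -1.031)

Iteration 1:
  p = (-3 - (-1)·-2.000 - (-1)·0.000) / (3) = -1.667
  q = (8 - (4)·1.000 - (-4)·0.000) / (-12) = -0.333
  r = (-2 - (-4)·1.000 - (-4)·-2.000) / (11) = -0.545
Iteration 2:
  p = (-3 - (-1)·-0.333 - (-1)·-0.545) / (3) = -1.293
  q = (8 - (4)·-1.667 - (-4)·-0.545) / (-12) = -1.041
  r = (-2 - (-4)·-1.667 - (-4)·-0.333) / (11) = -0.909
Iteration 3:
  p = (-3 - (-1)·-1.041 - (-1)·-0.909) / (3) = -1.650
  q = (8 - (4)·-1.293 - (-4)·-0.909) / (-12) = -0.795
  r = (-2 - (-4)·-1.293 - (-4)·-1.041) / (11) = -1.031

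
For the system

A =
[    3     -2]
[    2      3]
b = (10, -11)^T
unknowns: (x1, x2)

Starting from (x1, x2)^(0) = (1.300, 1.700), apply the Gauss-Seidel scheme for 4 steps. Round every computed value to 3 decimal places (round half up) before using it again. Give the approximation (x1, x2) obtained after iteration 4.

Iteration 1:
  x1 = (10 - (-2)·1.700) / (3) = 4.467
  x2 = (-11 - (2)·4.467) / (3) = -6.645
Iteration 2:
  x1 = (10 - (-2)·-6.645) / (3) = -1.097
  x2 = (-11 - (2)·-1.097) / (3) = -2.935
Iteration 3:
  x1 = (10 - (-2)·-2.935) / (3) = 1.377
  x2 = (-11 - (2)·1.377) / (3) = -4.585
Iteration 4:
  x1 = (10 - (-2)·-4.585) / (3) = 0.277
  x2 = (-11 - (2)·0.277) / (3) = -3.851

(0.277, -3.851)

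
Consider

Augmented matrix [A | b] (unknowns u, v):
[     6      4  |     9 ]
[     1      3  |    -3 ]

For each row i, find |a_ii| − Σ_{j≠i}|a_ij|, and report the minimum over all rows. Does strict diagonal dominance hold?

row 1: |6| − (4) = 2
row 2: |3| − (1) = 2
minimum over rows = 2 → strictly diagonally dominant (convergence guaranteed)

2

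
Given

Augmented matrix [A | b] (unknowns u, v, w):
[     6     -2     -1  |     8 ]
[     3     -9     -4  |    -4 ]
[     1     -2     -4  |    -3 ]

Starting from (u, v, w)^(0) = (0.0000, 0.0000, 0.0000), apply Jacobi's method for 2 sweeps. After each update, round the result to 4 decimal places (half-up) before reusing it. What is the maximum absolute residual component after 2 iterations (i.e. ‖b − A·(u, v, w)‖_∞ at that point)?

Iteration 1:
  u = (8 - (-2)·0.0000 - (-1)·0.0000) / (6) = 1.3333
  v = (-4 - (3)·0.0000 - (-4)·0.0000) / (-9) = 0.4444
  w = (-3 - (1)·0.0000 - (-2)·0.0000) / (-4) = 0.7500
Iteration 2:
  u = (8 - (-2)·0.4444 - (-1)·0.7500) / (6) = 1.6065
  v = (-4 - (3)·1.3333 - (-4)·0.7500) / (-9) = 0.5555
  w = (-3 - (1)·1.3333 - (-2)·0.4444) / (-4) = 0.8611
Residual b − A·x = (0.3331, -0.3756, -0.0511); ∞-norm = 0.3756

0.3756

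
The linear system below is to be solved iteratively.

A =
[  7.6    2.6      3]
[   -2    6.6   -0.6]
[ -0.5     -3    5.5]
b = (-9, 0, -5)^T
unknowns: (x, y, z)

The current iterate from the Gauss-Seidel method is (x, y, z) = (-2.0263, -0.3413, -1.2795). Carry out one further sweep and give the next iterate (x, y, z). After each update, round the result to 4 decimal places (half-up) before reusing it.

(-0.5624, -0.2867, -1.1166)

One sweep:
  x = (-9 - (2.6)·-0.3413 - (3)·-1.2795) / (7.6) = -0.5624
  y = (0 - (-2)·-0.5624 - (-0.6)·-1.2795) / (6.6) = -0.2867
  z = (-5 - (-0.5)·-0.5624 - (-3)·-0.2867) / (5.5) = -1.1166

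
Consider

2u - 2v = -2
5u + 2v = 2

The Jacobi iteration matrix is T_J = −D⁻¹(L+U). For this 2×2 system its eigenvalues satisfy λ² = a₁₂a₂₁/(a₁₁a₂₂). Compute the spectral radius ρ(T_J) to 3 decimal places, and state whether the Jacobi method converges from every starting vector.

a₁₂a₂₁/(a₁₁a₂₂) = (-2)·(5) / ((2)·(2)) = -2.500000
ρ = √|-2.500000| = √2.500000 = 1.581
ρ > 1, so Jacobi diverges

1.581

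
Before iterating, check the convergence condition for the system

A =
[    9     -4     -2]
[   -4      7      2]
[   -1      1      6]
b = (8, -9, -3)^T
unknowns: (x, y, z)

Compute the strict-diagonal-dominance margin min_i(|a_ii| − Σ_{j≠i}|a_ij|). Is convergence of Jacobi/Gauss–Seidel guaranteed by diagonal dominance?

1

row 1: |9| − (4+2) = 3
row 2: |7| − (4+2) = 1
row 3: |6| − (1+1) = 4
minimum over rows = 1 → strictly diagonally dominant (convergence guaranteed)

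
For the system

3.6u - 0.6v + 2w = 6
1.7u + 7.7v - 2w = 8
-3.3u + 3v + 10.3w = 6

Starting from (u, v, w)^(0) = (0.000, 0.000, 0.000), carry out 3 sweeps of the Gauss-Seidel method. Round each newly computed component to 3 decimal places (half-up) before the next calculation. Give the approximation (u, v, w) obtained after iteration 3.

Iteration 1:
  u = (6 - (-0.6)·0.000 - (2)·0.000) / (3.6) = 1.667
  v = (8 - (1.7)·1.667 - (-2)·0.000) / (7.7) = 0.671
  w = (6 - (-3.3)·1.667 - (3)·0.671) / (10.3) = 0.921
Iteration 2:
  u = (6 - (-0.6)·0.671 - (2)·0.921) / (3.6) = 1.267
  v = (8 - (1.7)·1.267 - (-2)·0.921) / (7.7) = 0.998
  w = (6 - (-3.3)·1.267 - (3)·0.998) / (10.3) = 0.698
Iteration 3:
  u = (6 - (-0.6)·0.998 - (2)·0.698) / (3.6) = 1.445
  v = (8 - (1.7)·1.445 - (-2)·0.698) / (7.7) = 0.901
  w = (6 - (-3.3)·1.445 - (3)·0.901) / (10.3) = 0.783

(1.445, 0.901, 0.783)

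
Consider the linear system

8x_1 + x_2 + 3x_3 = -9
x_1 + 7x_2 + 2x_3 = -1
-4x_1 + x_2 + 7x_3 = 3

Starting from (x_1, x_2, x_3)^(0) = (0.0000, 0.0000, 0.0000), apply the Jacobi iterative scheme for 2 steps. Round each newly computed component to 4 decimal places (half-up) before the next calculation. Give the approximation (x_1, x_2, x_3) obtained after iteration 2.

(-1.2679, -0.1046, -0.1939)

Iteration 1:
  x_1 = (-9 - (1)·0.0000 - (3)·0.0000) / (8) = -1.1250
  x_2 = (-1 - (1)·0.0000 - (2)·0.0000) / (7) = -0.1429
  x_3 = (3 - (-4)·0.0000 - (1)·0.0000) / (7) = 0.4286
Iteration 2:
  x_1 = (-9 - (1)·-0.1429 - (3)·0.4286) / (8) = -1.2679
  x_2 = (-1 - (1)·-1.1250 - (2)·0.4286) / (7) = -0.1046
  x_3 = (3 - (-4)·-1.1250 - (1)·-0.1429) / (7) = -0.1939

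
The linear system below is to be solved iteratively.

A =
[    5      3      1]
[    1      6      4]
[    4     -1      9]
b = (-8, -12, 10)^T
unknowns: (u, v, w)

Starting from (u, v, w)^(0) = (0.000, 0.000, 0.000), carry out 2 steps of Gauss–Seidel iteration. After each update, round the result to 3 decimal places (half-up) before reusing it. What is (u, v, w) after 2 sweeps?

Iteration 1:
  u = (-8 - (3)·0.000 - (1)·0.000) / (5) = -1.600
  v = (-12 - (1)·-1.600 - (4)·0.000) / (6) = -1.733
  w = (10 - (4)·-1.600 - (-1)·-1.733) / (9) = 1.630
Iteration 2:
  u = (-8 - (3)·-1.733 - (1)·1.630) / (5) = -0.886
  v = (-12 - (1)·-0.886 - (4)·1.630) / (6) = -2.939
  w = (10 - (4)·-0.886 - (-1)·-2.939) / (9) = 1.178

(-0.886, -2.939, 1.178)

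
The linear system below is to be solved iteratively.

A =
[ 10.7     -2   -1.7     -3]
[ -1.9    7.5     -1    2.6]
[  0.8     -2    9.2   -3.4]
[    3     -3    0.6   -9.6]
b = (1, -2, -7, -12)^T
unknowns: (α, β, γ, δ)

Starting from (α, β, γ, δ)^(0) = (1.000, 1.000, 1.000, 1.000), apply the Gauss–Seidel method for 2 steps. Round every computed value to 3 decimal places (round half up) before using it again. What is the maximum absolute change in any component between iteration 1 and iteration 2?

0.473

Iteration 1:
  α = (1 - (-2)·1.000 - (-1.7)·1.000 - (-3)·1.000) / (10.7) = 0.720
  β = (-2 - (-1.9)·0.720 - (-1)·1.000 - (2.6)·1.000) / (7.5) = -0.298
  γ = (-7 - (0.8)·0.720 - (-2)·-0.298 - (-3.4)·1.000) / (9.2) = -0.519
  δ = (-12 - (3)·0.720 - (-3)·-0.298 - (0.6)·-0.519) / (-9.6) = 1.536
Iteration 2:
  α = (1 - (-2)·-0.298 - (-1.7)·-0.519 - (-3)·1.536) / (10.7) = 0.386
  β = (-2 - (-1.9)·0.386 - (-1)·-0.519 - (2.6)·1.536) / (7.5) = -0.771
  γ = (-7 - (0.8)·0.386 - (-2)·-0.771 - (-3.4)·1.536) / (9.2) = -0.394
  δ = (-12 - (3)·0.386 - (-3)·-0.771 - (0.6)·-0.394) / (-9.6) = 1.587
Change: (-0.334, -0.473, 0.125, 0.051) → max |·| = 0.473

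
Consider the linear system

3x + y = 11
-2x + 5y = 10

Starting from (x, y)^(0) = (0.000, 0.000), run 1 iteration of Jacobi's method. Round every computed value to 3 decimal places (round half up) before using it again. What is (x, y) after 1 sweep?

Iteration 1:
  x = (11 - (1)·0.000) / (3) = 3.667
  y = (10 - (-2)·0.000) / (5) = 2.000

(3.667, 2.000)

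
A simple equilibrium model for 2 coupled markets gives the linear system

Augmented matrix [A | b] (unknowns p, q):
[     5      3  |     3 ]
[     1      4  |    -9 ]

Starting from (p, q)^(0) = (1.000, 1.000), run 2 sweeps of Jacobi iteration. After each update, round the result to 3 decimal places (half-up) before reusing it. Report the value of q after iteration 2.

Iteration 1:
  p = (3 - (3)·1.000) / (5) = 0.000
  q = (-9 - (1)·1.000) / (4) = -2.500
Iteration 2:
  p = (3 - (3)·-2.500) / (5) = 2.100
  q = (-9 - (1)·0.000) / (4) = -2.250

-2.250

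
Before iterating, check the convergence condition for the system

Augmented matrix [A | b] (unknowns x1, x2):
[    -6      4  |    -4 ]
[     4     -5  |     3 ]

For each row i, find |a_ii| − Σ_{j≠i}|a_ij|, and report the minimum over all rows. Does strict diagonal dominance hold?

1

row 1: |-6| − (4) = 2
row 2: |-5| − (4) = 1
minimum over rows = 1 → strictly diagonally dominant (convergence guaranteed)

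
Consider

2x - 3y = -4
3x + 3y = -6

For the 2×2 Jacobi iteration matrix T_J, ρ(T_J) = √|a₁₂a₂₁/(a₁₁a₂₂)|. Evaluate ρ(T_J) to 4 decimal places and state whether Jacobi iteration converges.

1.2247

a₁₂a₂₁/(a₁₁a₂₂) = (-3)·(3) / ((2)·(3)) = -1.500000
ρ = √|-1.500000| = √1.500000 = 1.2247
ρ > 1, so Jacobi diverges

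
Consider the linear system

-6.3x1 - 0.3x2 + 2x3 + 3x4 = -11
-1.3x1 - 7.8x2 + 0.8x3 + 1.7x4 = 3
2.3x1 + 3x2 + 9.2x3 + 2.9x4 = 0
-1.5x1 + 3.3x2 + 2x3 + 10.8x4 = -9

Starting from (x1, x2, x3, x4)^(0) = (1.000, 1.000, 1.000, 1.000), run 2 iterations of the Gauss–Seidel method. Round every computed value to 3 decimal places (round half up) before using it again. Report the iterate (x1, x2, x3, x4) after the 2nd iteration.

(1.427, -0.745, -0.052, -0.398)

Iteration 1:
  x1 = (-11 - (-0.3)·1.000 - (2)·1.000 - (3)·1.000) / (-6.3) = 2.492
  x2 = (3 - (-1.3)·2.492 - (0.8)·1.000 - (1.7)·1.000) / (-7.8) = -0.479
  x3 = (0 - (2.3)·2.492 - (3)·-0.479 - (2.9)·1.000) / (9.2) = -0.782
  x4 = (-9 - (-1.5)·2.492 - (3.3)·-0.479 - (2)·-0.782) / (10.8) = -0.196
Iteration 2:
  x1 = (-11 - (-0.3)·-0.479 - (2)·-0.782 - (3)·-0.196) / (-6.3) = 1.427
  x2 = (3 - (-1.3)·1.427 - (0.8)·-0.782 - (1.7)·-0.196) / (-7.8) = -0.745
  x3 = (0 - (2.3)·1.427 - (3)·-0.745 - (2.9)·-0.196) / (9.2) = -0.052
  x4 = (-9 - (-1.5)·1.427 - (3.3)·-0.745 - (2)·-0.052) / (10.8) = -0.398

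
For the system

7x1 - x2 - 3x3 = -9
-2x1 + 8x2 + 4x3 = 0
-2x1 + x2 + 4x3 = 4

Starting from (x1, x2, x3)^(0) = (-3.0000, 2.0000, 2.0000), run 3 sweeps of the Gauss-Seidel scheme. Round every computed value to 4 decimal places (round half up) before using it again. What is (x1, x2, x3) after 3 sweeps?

Iteration 1:
  x1 = (-9 - (-1)·2.0000 - (-3)·2.0000) / (7) = -0.1429
  x2 = (0 - (-2)·-0.1429 - (4)·2.0000) / (8) = -1.0357
  x3 = (4 - (-2)·-0.1429 - (1)·-1.0357) / (4) = 1.1875
Iteration 2:
  x1 = (-9 - (-1)·-1.0357 - (-3)·1.1875) / (7) = -0.9247
  x2 = (0 - (-2)·-0.9247 - (4)·1.1875) / (8) = -0.8249
  x3 = (4 - (-2)·-0.9247 - (1)·-0.8249) / (4) = 0.7439
Iteration 3:
  x1 = (-9 - (-1)·-0.8249 - (-3)·0.7439) / (7) = -1.0847
  x2 = (0 - (-2)·-1.0847 - (4)·0.7439) / (8) = -0.6431
  x3 = (4 - (-2)·-1.0847 - (1)·-0.6431) / (4) = 0.6184

(-1.0847, -0.6431, 0.6184)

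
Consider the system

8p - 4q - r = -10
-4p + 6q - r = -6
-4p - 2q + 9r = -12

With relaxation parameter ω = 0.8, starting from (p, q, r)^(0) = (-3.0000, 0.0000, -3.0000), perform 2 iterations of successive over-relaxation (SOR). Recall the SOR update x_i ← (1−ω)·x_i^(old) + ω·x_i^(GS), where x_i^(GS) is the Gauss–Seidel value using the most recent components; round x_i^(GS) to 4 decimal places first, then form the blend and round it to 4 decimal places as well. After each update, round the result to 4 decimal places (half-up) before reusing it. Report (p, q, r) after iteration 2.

(-2.5390, -2.9616, -3.0431)

Iteration 1:
  p: GS value = (-10 - (-4)·0.0000 - (-1)·-3.0000) / (8) = -1.6250;  p ← (1−ω)·-3.0000 + ω·-1.6250 = -1.9000
  q: GS value = (-6 - (-4)·-1.9000 - (-1)·-3.0000) / (6) = -2.7667;  q ← (1−ω)·0.0000 + ω·-2.7667 = -2.2134
  r: GS value = (-12 - (-4)·-1.9000 - (-2)·-2.2134) / (9) = -2.6696;  r ← (1−ω)·-3.0000 + ω·-2.6696 = -2.7357
Iteration 2:
  p: GS value = (-10 - (-4)·-2.2134 - (-1)·-2.7357) / (8) = -2.6987;  p ← (1−ω)·-1.9000 + ω·-2.6987 = -2.5390
  q: GS value = (-6 - (-4)·-2.5390 - (-1)·-2.7357) / (6) = -3.1486;  q ← (1−ω)·-2.2134 + ω·-3.1486 = -2.9616
  r: GS value = (-12 - (-4)·-2.5390 - (-2)·-2.9616) / (9) = -3.1199;  r ← (1−ω)·-2.7357 + ω·-3.1199 = -3.0431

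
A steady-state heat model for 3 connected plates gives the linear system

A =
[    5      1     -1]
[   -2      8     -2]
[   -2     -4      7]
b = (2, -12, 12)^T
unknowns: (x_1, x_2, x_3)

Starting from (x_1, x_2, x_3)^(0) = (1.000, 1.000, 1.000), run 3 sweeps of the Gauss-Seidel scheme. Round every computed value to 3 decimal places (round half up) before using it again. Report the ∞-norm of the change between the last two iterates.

0.059

Iteration 1:
  x_1 = (2 - (1)·1.000 - (-1)·1.000) / (5) = 0.400
  x_2 = (-12 - (-2)·0.400 - (-2)·1.000) / (8) = -1.150
  x_3 = (12 - (-2)·0.400 - (-4)·-1.150) / (7) = 1.171
Iteration 2:
  x_1 = (2 - (1)·-1.150 - (-1)·1.171) / (5) = 0.864
  x_2 = (-12 - (-2)·0.864 - (-2)·1.171) / (8) = -0.991
  x_3 = (12 - (-2)·0.864 - (-4)·-0.991) / (7) = 1.395
Iteration 3:
  x_1 = (2 - (1)·-0.991 - (-1)·1.395) / (5) = 0.877
  x_2 = (-12 - (-2)·0.877 - (-2)·1.395) / (8) = -0.932
  x_3 = (12 - (-2)·0.877 - (-4)·-0.932) / (7) = 1.432
Change: (0.013, 0.059, 0.037) → max |·| = 0.059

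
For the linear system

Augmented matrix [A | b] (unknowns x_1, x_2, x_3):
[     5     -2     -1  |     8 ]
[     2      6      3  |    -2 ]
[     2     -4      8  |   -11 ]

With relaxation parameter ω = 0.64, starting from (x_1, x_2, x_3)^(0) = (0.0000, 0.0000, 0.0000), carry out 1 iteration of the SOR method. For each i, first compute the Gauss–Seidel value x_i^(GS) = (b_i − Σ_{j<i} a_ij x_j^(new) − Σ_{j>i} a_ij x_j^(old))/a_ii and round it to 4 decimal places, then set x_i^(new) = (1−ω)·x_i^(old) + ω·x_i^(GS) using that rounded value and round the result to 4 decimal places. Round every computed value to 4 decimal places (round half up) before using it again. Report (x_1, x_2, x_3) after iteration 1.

Iteration 1:
  x_1: GS value = (8 - (-2)·0.0000 - (-1)·0.0000) / (5) = 1.6000;  x_1 ← (1−ω)·0.0000 + ω·1.6000 = 1.0240
  x_2: GS value = (-2 - (2)·1.0240 - (3)·0.0000) / (6) = -0.6747;  x_2 ← (1−ω)·0.0000 + ω·-0.6747 = -0.4318
  x_3: GS value = (-11 - (2)·1.0240 - (-4)·-0.4318) / (8) = -1.8469;  x_3 ← (1−ω)·0.0000 + ω·-1.8469 = -1.1820

(1.0240, -0.4318, -1.1820)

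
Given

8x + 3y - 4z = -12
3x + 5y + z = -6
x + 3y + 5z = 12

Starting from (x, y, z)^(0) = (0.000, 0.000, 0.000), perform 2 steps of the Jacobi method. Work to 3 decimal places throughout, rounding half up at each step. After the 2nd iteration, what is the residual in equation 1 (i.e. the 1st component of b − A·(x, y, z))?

2.820

Iteration 1:
  x = (-12 - (3)·0.000 - (-4)·0.000) / (8) = -1.500
  y = (-6 - (3)·0.000 - (1)·0.000) / (5) = -1.200
  z = (12 - (1)·0.000 - (3)·0.000) / (5) = 2.400
Iteration 2:
  x = (-12 - (3)·-1.200 - (-4)·2.400) / (8) = 0.150
  y = (-6 - (3)·-1.500 - (1)·2.400) / (5) = -0.780
  z = (12 - (1)·-1.500 - (3)·-1.200) / (5) = 3.420
Residual b − A·x = (2.820, -5.970, -2.910)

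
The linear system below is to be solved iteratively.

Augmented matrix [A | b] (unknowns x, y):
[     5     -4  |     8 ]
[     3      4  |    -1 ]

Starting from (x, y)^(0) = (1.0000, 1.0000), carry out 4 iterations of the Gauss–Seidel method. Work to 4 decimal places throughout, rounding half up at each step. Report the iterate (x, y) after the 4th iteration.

(0.5456, -0.6592)

Iteration 1:
  x = (8 - (-4)·1.0000) / (5) = 2.4000
  y = (-1 - (3)·2.4000) / (4) = -2.0500
Iteration 2:
  x = (8 - (-4)·-2.0500) / (5) = -0.0400
  y = (-1 - (3)·-0.0400) / (4) = -0.2200
Iteration 3:
  x = (8 - (-4)·-0.2200) / (5) = 1.4240
  y = (-1 - (3)·1.4240) / (4) = -1.3180
Iteration 4:
  x = (8 - (-4)·-1.3180) / (5) = 0.5456
  y = (-1 - (3)·0.5456) / (4) = -0.6592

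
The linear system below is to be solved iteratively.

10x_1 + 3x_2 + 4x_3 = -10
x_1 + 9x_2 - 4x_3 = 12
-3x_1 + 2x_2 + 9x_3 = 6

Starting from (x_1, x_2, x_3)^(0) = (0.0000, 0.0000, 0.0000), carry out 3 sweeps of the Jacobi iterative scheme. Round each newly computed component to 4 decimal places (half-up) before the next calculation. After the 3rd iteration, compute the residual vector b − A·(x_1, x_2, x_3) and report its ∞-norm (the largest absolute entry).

1.8678

Iteration 1:
  x_1 = (-10 - (3)·0.0000 - (4)·0.0000) / (10) = -1.0000
  x_2 = (12 - (1)·0.0000 - (-4)·0.0000) / (9) = 1.3333
  x_3 = (6 - (-3)·0.0000 - (2)·0.0000) / (9) = 0.6667
Iteration 2:
  x_1 = (-10 - (3)·1.3333 - (4)·0.6667) / (10) = -1.6667
  x_2 = (12 - (1)·-1.0000 - (-4)·0.6667) / (9) = 1.7408
  x_3 = (6 - (-3)·-1.0000 - (2)·1.3333) / (9) = 0.0370
Iteration 3:
  x_1 = (-10 - (3)·1.7408 - (4)·0.0370) / (10) = -1.5370
  x_2 = (12 - (1)·-1.6667 - (-4)·0.0370) / (9) = 1.5350
  x_3 = (6 - (-3)·-1.6667 - (2)·1.7408) / (9) = -0.2757
Residual b − A·x = (1.8678, -1.3808, 0.8003); ∞-norm = 1.8678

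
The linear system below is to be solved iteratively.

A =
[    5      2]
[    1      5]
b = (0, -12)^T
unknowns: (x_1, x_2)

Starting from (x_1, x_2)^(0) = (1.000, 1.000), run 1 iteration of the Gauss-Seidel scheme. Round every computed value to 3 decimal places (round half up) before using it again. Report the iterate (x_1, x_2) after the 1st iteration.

Iteration 1:
  x_1 = (0 - (2)·1.000) / (5) = -0.400
  x_2 = (-12 - (1)·-0.400) / (5) = -2.320

(-0.400, -2.320)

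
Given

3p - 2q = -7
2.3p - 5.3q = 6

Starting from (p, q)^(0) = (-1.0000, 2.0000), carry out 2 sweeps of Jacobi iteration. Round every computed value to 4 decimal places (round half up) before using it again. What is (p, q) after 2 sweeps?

Iteration 1:
  p = (-7 - (-2)·2.0000) / (3) = -1.0000
  q = (6 - (2.3)·-1.0000) / (-5.3) = -1.5660
Iteration 2:
  p = (-7 - (-2)·-1.5660) / (3) = -3.3773
  q = (6 - (2.3)·-1.0000) / (-5.3) = -1.5660

(-3.3773, -1.5660)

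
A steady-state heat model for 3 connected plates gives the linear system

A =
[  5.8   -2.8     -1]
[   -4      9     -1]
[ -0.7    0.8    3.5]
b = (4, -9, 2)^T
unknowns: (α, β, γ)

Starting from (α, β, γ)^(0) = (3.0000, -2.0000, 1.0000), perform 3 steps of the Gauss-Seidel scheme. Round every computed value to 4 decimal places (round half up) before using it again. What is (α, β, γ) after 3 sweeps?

(0.4682, -0.7011, 0.8253)

Iteration 1:
  α = (4 - (-2.8)·-2.0000 - (-1)·1.0000) / (5.8) = -0.1034
  β = (-9 - (-4)·-0.1034 - (-1)·1.0000) / (9) = -0.9348
  γ = (2 - (-0.7)·-0.1034 - (0.8)·-0.9348) / (3.5) = 0.7644
Iteration 2:
  α = (4 - (-2.8)·-0.9348 - (-1)·0.7644) / (5.8) = 0.3702
  β = (-9 - (-4)·0.3702 - (-1)·0.7644) / (9) = -0.7505
  γ = (2 - (-0.7)·0.3702 - (0.8)·-0.7505) / (3.5) = 0.8170
Iteration 3:
  α = (4 - (-2.8)·-0.7505 - (-1)·0.8170) / (5.8) = 0.4682
  β = (-9 - (-4)·0.4682 - (-1)·0.8170) / (9) = -0.7011
  γ = (2 - (-0.7)·0.4682 - (0.8)·-0.7011) / (3.5) = 0.8253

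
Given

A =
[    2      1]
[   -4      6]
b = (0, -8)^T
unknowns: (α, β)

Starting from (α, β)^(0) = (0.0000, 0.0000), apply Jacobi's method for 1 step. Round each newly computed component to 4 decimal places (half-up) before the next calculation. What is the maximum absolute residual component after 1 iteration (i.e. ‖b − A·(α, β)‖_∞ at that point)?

Iteration 1:
  α = (0 - (1)·0.0000) / (2) = 0.0000
  β = (-8 - (-4)·0.0000) / (6) = -1.3333
Residual b − A·x = (1.3333, -0.0002); ∞-norm = 1.3333

1.3333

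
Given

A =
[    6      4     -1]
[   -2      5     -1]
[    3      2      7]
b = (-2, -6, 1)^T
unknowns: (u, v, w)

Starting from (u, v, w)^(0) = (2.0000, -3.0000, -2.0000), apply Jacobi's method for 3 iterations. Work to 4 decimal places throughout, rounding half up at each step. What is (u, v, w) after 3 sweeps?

Iteration 1:
  u = (-2 - (4)·-3.0000 - (-1)·-2.0000) / (6) = 1.3333
  v = (-6 - (-2)·2.0000 - (-1)·-2.0000) / (5) = -0.8000
  w = (1 - (3)·2.0000 - (2)·-3.0000) / (7) = 0.1429
Iteration 2:
  u = (-2 - (4)·-0.8000 - (-1)·0.1429) / (6) = 0.2238
  v = (-6 - (-2)·1.3333 - (-1)·0.1429) / (5) = -0.6381
  w = (1 - (3)·1.3333 - (2)·-0.8000) / (7) = -0.2000
Iteration 3:
  u = (-2 - (4)·-0.6381 - (-1)·-0.2000) / (6) = 0.0587
  v = (-6 - (-2)·0.2238 - (-1)·-0.2000) / (5) = -1.1505
  w = (1 - (3)·0.2238 - (2)·-0.6381) / (7) = 0.2293

(0.0587, -1.1505, 0.2293)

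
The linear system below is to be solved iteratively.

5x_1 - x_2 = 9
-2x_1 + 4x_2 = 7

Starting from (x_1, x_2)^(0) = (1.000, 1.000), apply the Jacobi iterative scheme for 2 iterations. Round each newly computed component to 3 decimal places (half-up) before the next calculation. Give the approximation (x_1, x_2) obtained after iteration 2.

(2.250, 2.750)

Iteration 1:
  x_1 = (9 - (-1)·1.000) / (5) = 2.000
  x_2 = (7 - (-2)·1.000) / (4) = 2.250
Iteration 2:
  x_1 = (9 - (-1)·2.250) / (5) = 2.250
  x_2 = (7 - (-2)·2.000) / (4) = 2.750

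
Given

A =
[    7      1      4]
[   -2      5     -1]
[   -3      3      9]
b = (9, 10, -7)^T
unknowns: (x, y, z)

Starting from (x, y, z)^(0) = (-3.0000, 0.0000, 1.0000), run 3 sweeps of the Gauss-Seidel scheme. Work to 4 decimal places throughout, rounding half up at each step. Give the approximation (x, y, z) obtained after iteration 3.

(1.5188, 2.4054, -1.0733)

Iteration 1:
  x = (9 - (1)·0.0000 - (4)·1.0000) / (7) = 0.7143
  y = (10 - (-2)·0.7143 - (-1)·1.0000) / (5) = 2.4857
  z = (-7 - (-3)·0.7143 - (3)·2.4857) / (9) = -1.3682
Iteration 2:
  x = (9 - (1)·2.4857 - (4)·-1.3682) / (7) = 1.7124
  y = (10 - (-2)·1.7124 - (-1)·-1.3682) / (5) = 2.4113
  z = (-7 - (-3)·1.7124 - (3)·2.4113) / (9) = -1.0107
Iteration 3:
  x = (9 - (1)·2.4113 - (4)·-1.0107) / (7) = 1.5188
  y = (10 - (-2)·1.5188 - (-1)·-1.0107) / (5) = 2.4054
  z = (-7 - (-3)·1.5188 - (3)·2.4054) / (9) = -1.0733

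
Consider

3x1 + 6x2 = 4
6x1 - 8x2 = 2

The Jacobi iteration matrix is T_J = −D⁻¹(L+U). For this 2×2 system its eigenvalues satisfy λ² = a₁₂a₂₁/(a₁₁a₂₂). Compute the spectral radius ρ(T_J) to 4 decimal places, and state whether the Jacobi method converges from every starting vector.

a₁₂a₂₁/(a₁₁a₂₂) = (6)·(6) / ((3)·(-8)) = -1.500000
ρ = √|-1.500000| = √1.500000 = 1.2247
ρ > 1, so Jacobi diverges

1.2247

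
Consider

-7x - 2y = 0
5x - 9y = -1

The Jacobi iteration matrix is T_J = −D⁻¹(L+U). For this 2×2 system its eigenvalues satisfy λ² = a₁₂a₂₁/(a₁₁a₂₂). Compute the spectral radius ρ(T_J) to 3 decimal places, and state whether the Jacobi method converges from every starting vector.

a₁₂a₂₁/(a₁₁a₂₂) = (-2)·(5) / ((-7)·(-9)) = -0.158730
ρ = √|-0.158730| = √0.158730 = 0.398
ρ < 1, so Jacobi converges

0.398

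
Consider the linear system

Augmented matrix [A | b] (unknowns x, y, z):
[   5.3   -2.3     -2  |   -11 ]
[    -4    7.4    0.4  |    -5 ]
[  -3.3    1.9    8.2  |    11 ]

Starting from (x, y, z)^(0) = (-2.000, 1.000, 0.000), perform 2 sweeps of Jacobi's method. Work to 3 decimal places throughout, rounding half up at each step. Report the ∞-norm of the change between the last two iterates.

Iteration 1:
  x = (-11 - (-2.3)·1.000 - (-2)·0.000) / (5.3) = -1.642
  y = (-5 - (-4)·-2.000 - (0.4)·0.000) / (7.4) = -1.757
  z = (11 - (-3.3)·-2.000 - (1.9)·1.000) / (8.2) = 0.305
Iteration 2:
  x = (-11 - (-2.3)·-1.757 - (-2)·0.305) / (5.3) = -2.723
  y = (-5 - (-4)·-1.642 - (0.4)·0.305) / (7.4) = -1.580
  z = (11 - (-3.3)·-1.642 - (1.9)·-1.757) / (8.2) = 1.088
Change: (-1.081, 0.177, 0.783) → max |·| = 1.081

1.081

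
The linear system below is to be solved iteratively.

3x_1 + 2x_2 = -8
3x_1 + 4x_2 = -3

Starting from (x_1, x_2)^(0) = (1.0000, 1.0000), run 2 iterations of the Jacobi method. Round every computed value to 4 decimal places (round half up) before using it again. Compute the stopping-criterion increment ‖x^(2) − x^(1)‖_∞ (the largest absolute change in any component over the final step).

Iteration 1:
  x_1 = (-8 - (2)·1.0000) / (3) = -3.3333
  x_2 = (-3 - (3)·1.0000) / (4) = -1.5000
Iteration 2:
  x_1 = (-8 - (2)·-1.5000) / (3) = -1.6667
  x_2 = (-3 - (3)·-3.3333) / (4) = 1.7500
Change: (1.6666, 3.2500) → max |·| = 3.2500

3.2500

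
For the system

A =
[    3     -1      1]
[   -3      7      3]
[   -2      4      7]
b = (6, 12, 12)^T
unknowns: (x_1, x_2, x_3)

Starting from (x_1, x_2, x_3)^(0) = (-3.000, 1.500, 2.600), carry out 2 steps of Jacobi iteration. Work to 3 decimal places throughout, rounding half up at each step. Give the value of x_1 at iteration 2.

1.771

Iteration 1:
  x_1 = (6 - (-1)·1.500 - (1)·2.600) / (3) = 1.633
  x_2 = (12 - (-3)·-3.000 - (3)·2.600) / (7) = -0.686
  x_3 = (12 - (-2)·-3.000 - (4)·1.500) / (7) = 0.000
Iteration 2:
  x_1 = (6 - (-1)·-0.686 - (1)·0.000) / (3) = 1.771
  x_2 = (12 - (-3)·1.633 - (3)·0.000) / (7) = 2.414
  x_3 = (12 - (-2)·1.633 - (4)·-0.686) / (7) = 2.573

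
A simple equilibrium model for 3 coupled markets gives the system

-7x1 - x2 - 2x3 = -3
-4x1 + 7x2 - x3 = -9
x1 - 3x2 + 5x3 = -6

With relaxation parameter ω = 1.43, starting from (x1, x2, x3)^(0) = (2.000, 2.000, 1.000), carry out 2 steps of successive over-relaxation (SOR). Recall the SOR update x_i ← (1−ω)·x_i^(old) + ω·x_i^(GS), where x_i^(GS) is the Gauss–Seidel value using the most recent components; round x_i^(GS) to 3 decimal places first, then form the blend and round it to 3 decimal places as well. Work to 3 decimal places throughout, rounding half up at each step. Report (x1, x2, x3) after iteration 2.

Iteration 1:
  x1: GS value = (-3 - (-1)·2.000 - (-2)·1.000) / (-7) = -0.143;  x1 ← (1−ω)·2.000 + ω·-0.143 = -1.064
  x2: GS value = (-9 - (-4)·-1.064 - (-1)·1.000) / (7) = -1.751;  x2 ← (1−ω)·2.000 + ω·-1.751 = -3.364
  x3: GS value = (-6 - (1)·-1.064 - (-3)·-3.364) / (5) = -3.006;  x3 ← (1−ω)·1.000 + ω·-3.006 = -4.729
Iteration 2:
  x1: GS value = (-3 - (-1)·-3.364 - (-2)·-4.729) / (-7) = 2.260;  x1 ← (1−ω)·-1.064 + ω·2.260 = 3.689
  x2: GS value = (-9 - (-4)·3.689 - (-1)·-4.729) / (7) = 0.147;  x2 ← (1−ω)·-3.364 + ω·0.147 = 1.657
  x3: GS value = (-6 - (1)·3.689 - (-3)·1.657) / (5) = -0.944;  x3 ← (1−ω)·-4.729 + ω·-0.944 = 0.684

(3.689, 1.657, 0.684)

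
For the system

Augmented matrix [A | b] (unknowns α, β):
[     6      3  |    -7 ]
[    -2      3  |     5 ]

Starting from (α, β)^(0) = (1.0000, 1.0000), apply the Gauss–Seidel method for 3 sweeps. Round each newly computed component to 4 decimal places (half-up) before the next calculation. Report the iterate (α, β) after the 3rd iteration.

Iteration 1:
  α = (-7 - (3)·1.0000) / (6) = -1.6667
  β = (5 - (-2)·-1.6667) / (3) = 0.5555
Iteration 2:
  α = (-7 - (3)·0.5555) / (6) = -1.4444
  β = (5 - (-2)·-1.4444) / (3) = 0.7037
Iteration 3:
  α = (-7 - (3)·0.7037) / (6) = -1.5185
  β = (5 - (-2)·-1.5185) / (3) = 0.6543

(-1.5185, 0.6543)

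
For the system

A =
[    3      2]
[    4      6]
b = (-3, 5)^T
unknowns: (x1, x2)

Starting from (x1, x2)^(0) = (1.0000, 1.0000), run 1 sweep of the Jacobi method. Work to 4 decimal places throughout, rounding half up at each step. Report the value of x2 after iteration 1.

0.1667

Iteration 1:
  x1 = (-3 - (2)·1.0000) / (3) = -1.6667
  x2 = (5 - (4)·1.0000) / (6) = 0.1667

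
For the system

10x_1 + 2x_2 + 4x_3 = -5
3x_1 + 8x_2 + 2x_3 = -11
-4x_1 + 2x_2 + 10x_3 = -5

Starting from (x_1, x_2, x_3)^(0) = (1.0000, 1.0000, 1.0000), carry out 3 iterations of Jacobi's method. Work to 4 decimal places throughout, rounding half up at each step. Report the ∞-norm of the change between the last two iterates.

Iteration 1:
  x_1 = (-5 - (2)·1.0000 - (4)·1.0000) / (10) = -1.1000
  x_2 = (-11 - (3)·1.0000 - (2)·1.0000) / (8) = -2.0000
  x_3 = (-5 - (-4)·1.0000 - (2)·1.0000) / (10) = -0.3000
Iteration 2:
  x_1 = (-5 - (2)·-2.0000 - (4)·-0.3000) / (10) = 0.0200
  x_2 = (-11 - (3)·-1.1000 - (2)·-0.3000) / (8) = -0.8875
  x_3 = (-5 - (-4)·-1.1000 - (2)·-2.0000) / (10) = -0.5400
Iteration 3:
  x_1 = (-5 - (2)·-0.8875 - (4)·-0.5400) / (10) = -0.1065
  x_2 = (-11 - (3)·0.0200 - (2)·-0.5400) / (8) = -1.2475
  x_3 = (-5 - (-4)·0.0200 - (2)·-0.8875) / (10) = -0.3145
Change: (-0.1265, -0.3600, 0.2255) → max |·| = 0.3600

0.3600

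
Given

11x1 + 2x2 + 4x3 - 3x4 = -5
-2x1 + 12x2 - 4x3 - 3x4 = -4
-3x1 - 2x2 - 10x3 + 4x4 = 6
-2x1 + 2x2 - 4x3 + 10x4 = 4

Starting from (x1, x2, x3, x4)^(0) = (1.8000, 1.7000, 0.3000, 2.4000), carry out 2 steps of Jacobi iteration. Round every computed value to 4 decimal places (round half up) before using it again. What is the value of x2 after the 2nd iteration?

Iteration 1:
  x1 = (-5 - (2)·1.7000 - (4)·0.3000 - (-3)·2.4000) / (11) = -0.2182
  x2 = (-4 - (-2)·1.8000 - (-4)·0.3000 - (-3)·2.4000) / (12) = 0.6667
  x3 = (6 - (-3)·1.8000 - (-2)·1.7000 - (4)·2.4000) / (-10) = -0.5200
  x4 = (4 - (-2)·1.8000 - (2)·1.7000 - (-4)·0.3000) / (10) = 0.5400
Iteration 2:
  x1 = (-5 - (2)·0.6667 - (4)·-0.5200 - (-3)·0.5400) / (11) = -0.2394
  x2 = (-4 - (-2)·-0.2182 - (-4)·-0.5200 - (-3)·0.5400) / (12) = -0.4080
  x3 = (6 - (-3)·-0.2182 - (-2)·0.6667 - (4)·0.5400) / (-10) = -0.4519
  x4 = (4 - (-2)·-0.2182 - (2)·0.6667 - (-4)·-0.5200) / (10) = 0.0150

-0.4080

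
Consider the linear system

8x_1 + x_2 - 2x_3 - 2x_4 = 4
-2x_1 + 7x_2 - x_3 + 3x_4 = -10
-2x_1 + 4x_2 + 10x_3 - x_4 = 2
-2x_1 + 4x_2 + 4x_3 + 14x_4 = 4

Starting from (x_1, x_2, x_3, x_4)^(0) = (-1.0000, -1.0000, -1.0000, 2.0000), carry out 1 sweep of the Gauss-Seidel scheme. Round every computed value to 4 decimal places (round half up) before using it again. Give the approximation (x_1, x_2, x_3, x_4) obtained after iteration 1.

(0.8750, -2.1786, 1.4464, 0.6199)

Iteration 1:
  x_1 = (4 - (1)·-1.0000 - (-2)·-1.0000 - (-2)·2.0000) / (8) = 0.8750
  x_2 = (-10 - (-2)·0.8750 - (-1)·-1.0000 - (3)·2.0000) / (7) = -2.1786
  x_3 = (2 - (-2)·0.8750 - (4)·-2.1786 - (-1)·2.0000) / (10) = 1.4464
  x_4 = (4 - (-2)·0.8750 - (4)·-2.1786 - (4)·1.4464) / (14) = 0.6199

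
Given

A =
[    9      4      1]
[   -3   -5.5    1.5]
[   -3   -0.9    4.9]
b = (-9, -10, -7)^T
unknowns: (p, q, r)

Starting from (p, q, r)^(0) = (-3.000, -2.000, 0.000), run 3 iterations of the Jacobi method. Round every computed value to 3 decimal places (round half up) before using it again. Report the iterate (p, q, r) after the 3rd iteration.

(-1.299, 2.746, -2.571)

Iteration 1:
  p = (-9 - (4)·-2.000 - (1)·0.000) / (9) = -0.111
  q = (-10 - (-3)·-3.000 - (1.5)·0.000) / (-5.5) = 3.455
  r = (-7 - (-3)·-3.000 - (-0.9)·-2.000) / (4.9) = -3.633
Iteration 2:
  p = (-9 - (4)·3.455 - (1)·-3.633) / (9) = -2.132
  q = (-10 - (-3)·-0.111 - (1.5)·-3.633) / (-5.5) = 0.888
  r = (-7 - (-3)·-0.111 - (-0.9)·3.455) / (4.9) = -0.862
Iteration 3:
  p = (-9 - (4)·0.888 - (1)·-0.862) / (9) = -1.299
  q = (-10 - (-3)·-2.132 - (1.5)·-0.862) / (-5.5) = 2.746
  r = (-7 - (-3)·-2.132 - (-0.9)·0.888) / (4.9) = -2.571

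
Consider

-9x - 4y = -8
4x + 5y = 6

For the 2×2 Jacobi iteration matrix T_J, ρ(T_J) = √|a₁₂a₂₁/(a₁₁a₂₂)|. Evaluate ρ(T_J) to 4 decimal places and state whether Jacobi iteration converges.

0.5963

a₁₂a₂₁/(a₁₁a₂₂) = (-4)·(4) / ((-9)·(5)) = 0.355556
ρ = √|0.355556| = √0.355556 = 0.5963
ρ < 1, so Jacobi converges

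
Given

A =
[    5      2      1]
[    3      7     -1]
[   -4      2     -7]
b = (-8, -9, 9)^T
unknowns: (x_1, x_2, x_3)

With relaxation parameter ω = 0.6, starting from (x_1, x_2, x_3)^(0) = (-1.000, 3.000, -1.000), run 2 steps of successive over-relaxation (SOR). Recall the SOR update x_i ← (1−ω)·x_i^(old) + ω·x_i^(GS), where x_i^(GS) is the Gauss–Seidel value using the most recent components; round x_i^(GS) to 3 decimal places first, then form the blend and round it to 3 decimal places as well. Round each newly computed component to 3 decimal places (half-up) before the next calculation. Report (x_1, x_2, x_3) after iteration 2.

Iteration 1:
  x_1: GS value = (-8 - (2)·3.000 - (1)·-1.000) / (5) = -2.600;  x_1 ← (1−ω)·-1.000 + ω·-2.600 = -1.960
  x_2: GS value = (-9 - (3)·-1.960 - (-1)·-1.000) / (7) = -0.589;  x_2 ← (1−ω)·3.000 + ω·-0.589 = 0.847
  x_3: GS value = (9 - (-4)·-1.960 - (2)·0.847) / (-7) = 0.076;  x_3 ← (1−ω)·-1.000 + ω·0.076 = -0.354
Iteration 2:
  x_1: GS value = (-8 - (2)·0.847 - (1)·-0.354) / (5) = -1.868;  x_1 ← (1−ω)·-1.960 + ω·-1.868 = -1.905
  x_2: GS value = (-9 - (3)·-1.905 - (-1)·-0.354) / (7) = -0.520;  x_2 ← (1−ω)·0.847 + ω·-0.520 = 0.027
  x_3: GS value = (9 - (-4)·-1.905 - (2)·0.027) / (-7) = -0.189;  x_3 ← (1−ω)·-0.354 + ω·-0.189 = -0.255

(-1.905, 0.027, -0.255)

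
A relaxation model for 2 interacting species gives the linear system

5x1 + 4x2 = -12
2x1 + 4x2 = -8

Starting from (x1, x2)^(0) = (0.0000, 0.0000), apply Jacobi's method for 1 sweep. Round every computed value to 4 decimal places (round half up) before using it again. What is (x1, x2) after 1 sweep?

Iteration 1:
  x1 = (-12 - (4)·0.0000) / (5) = -2.4000
  x2 = (-8 - (2)·0.0000) / (4) = -2.0000

(-2.4000, -2.0000)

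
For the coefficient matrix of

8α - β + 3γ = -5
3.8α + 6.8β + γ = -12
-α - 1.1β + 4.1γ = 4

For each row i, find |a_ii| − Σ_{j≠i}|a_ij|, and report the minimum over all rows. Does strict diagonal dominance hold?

row 1: |8| − (1+3) = 4
row 2: |6.8| − (3.8+1) = 2
row 3: |4.1| − (1+1.1) = 2
minimum over rows = 2 → strictly diagonally dominant (convergence guaranteed)

2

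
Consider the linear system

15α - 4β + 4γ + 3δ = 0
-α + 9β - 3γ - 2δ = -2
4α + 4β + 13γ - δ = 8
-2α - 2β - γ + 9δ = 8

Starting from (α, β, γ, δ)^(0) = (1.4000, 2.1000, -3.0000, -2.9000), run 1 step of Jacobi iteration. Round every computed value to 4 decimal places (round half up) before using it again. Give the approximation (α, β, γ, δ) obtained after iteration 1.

(1.9400, -1.7111, -0.6846, 1.3333)

Iteration 1:
  α = (0 - (-4)·2.1000 - (4)·-3.0000 - (3)·-2.9000) / (15) = 1.9400
  β = (-2 - (-1)·1.4000 - (-3)·-3.0000 - (-2)·-2.9000) / (9) = -1.7111
  γ = (8 - (4)·1.4000 - (4)·2.1000 - (-1)·-2.9000) / (13) = -0.6846
  δ = (8 - (-2)·1.4000 - (-2)·2.1000 - (-1)·-3.0000) / (9) = 1.3333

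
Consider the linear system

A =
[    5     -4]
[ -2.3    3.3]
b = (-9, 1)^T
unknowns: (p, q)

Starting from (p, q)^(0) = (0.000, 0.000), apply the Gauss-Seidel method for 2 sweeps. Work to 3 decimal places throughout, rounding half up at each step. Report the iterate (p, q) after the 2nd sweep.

Iteration 1:
  p = (-9 - (-4)·0.000) / (5) = -1.800
  q = (1 - (-2.3)·-1.800) / (3.3) = -0.952
Iteration 2:
  p = (-9 - (-4)·-0.952) / (5) = -2.562
  q = (1 - (-2.3)·-2.562) / (3.3) = -1.483

(-2.562, -1.483)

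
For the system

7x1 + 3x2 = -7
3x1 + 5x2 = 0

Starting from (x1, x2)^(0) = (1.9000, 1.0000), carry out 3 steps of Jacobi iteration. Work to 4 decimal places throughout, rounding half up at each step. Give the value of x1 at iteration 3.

Iteration 1:
  x1 = (-7 - (3)·1.0000) / (7) = -1.4286
  x2 = (0 - (3)·1.9000) / (5) = -1.1400
Iteration 2:
  x1 = (-7 - (3)·-1.1400) / (7) = -0.5114
  x2 = (0 - (3)·-1.4286) / (5) = 0.8572
Iteration 3:
  x1 = (-7 - (3)·0.8572) / (7) = -1.3674
  x2 = (0 - (3)·-0.5114) / (5) = 0.3068

-1.3674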